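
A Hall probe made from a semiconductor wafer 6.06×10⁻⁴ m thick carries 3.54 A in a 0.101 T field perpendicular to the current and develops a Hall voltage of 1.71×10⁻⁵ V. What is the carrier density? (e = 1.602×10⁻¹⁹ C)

n ≈ 2.15×10²⁶ m⁻³

From V_H = IB/(n e t), n = IB/(V_H e t).
n = (3.54)(0.101)/((1.71×10⁻⁵)(1.602×10⁻¹⁹)(6.06×10⁻⁴)) ≈ 2.15×10²⁶ m⁻³.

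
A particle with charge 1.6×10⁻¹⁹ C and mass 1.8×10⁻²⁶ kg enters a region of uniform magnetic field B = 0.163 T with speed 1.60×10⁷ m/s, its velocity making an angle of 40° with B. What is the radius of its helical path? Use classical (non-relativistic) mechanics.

v⊥ = v sinθ = 1.60×10⁷·sin40° ≈ 1.028×10⁷ m/s.
r = m v⊥/(|q|B) = (1.8×10⁻²⁶)(1.028×10⁷)/((1.6×10⁻¹⁹)(0.163)) ≈ 7.10 m.

r ≈ 7.10 m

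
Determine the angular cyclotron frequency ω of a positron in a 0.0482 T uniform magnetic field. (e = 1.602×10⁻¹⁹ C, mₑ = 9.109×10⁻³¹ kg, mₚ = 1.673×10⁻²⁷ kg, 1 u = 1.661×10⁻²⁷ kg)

ω = |q|B/m.
ω = (1.602×10⁻¹⁹)(0.0482)/9.109×10⁻³¹ ≈ 8.48×10⁹ rad/s.

ω ≈ 8.48×10⁹ rad/s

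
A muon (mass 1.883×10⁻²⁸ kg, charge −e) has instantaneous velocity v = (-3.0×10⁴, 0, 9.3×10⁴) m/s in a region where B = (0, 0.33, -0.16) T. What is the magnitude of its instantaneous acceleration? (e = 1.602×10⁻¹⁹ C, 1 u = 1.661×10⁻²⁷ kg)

|a| ≈ 2.77×10¹³ m/s²

v×B = (-3.07×10⁴, -4800, -9900) N/C.
F = q v×B = (−1.602×10⁻¹⁹ C)·(-3.07×10⁴, -4800, -9900) = (4.92×10⁻¹⁵, 7.69×10⁻¹⁶, 1.59×10⁻¹⁵) N.
|a| = |F|/m = 5.223×10⁻¹⁵/1.883×10⁻²⁸ ≈ 2.77×10¹³ m/s².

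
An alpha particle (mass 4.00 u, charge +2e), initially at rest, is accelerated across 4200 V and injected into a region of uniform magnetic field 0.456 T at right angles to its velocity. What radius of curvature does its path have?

Acceleration: |q|V = ½mv² ⇒ v = √(2|q|V/m) = √(2·3.204×10⁻¹⁹·4200/6.644×10⁻²⁷) ≈ 6.365×10⁵ m/s.
In the field: r = mv/(|q|B) = (6.644×10⁻²⁷)(6.365×10⁵)/((3.204×10⁻¹⁹)(0.456)) ≈ 0.0289 m.

r ≈ 0.0289 m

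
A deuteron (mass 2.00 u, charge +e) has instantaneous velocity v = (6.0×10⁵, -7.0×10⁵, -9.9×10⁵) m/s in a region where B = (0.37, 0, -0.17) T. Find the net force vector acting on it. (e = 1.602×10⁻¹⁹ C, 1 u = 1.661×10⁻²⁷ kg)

v×B = (1.19×10⁵, -2.64×10⁵, 2.59×10⁵) N/C.
F = q v×B = (1.602×10⁻¹⁹ C)·(1.19×10⁵, -2.64×10⁵, 2.59×10⁵) = (1.91×10⁻¹⁴, -4.23×10⁻¹⁴, 4.15×10⁻¹⁴) N.

F ≈ (1.91×10⁻¹⁴, -4.23×10⁻¹⁴, 4.15×10⁻¹⁴) N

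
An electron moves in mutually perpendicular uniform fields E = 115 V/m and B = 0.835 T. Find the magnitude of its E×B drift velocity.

The steady drift has the magnetic force balancing the electric force, so v_d = E/B.
v_d = 115/0.835 = 138 m/s.

v_d ≈ 138 m/s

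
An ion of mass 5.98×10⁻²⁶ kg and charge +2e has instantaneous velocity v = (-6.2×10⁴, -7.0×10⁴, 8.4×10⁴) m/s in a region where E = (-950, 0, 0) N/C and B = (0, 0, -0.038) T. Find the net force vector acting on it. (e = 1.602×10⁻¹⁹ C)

F ≈ (5.48×10⁻¹⁶, -7.55×10⁻¹⁶, 0) N

v×B = (2660, -2360, 0) N/C.
E + v×B = (1710, -2360, 0) N/C.
F = q(E + v×B) = (3.204×10⁻¹⁹ C)·(1710, -2360, 0) = (5.48×10⁻¹⁶, -7.55×10⁻¹⁶, 0) N.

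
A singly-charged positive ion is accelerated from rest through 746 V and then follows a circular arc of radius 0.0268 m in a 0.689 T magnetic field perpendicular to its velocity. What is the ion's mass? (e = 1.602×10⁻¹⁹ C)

m ≈ 3.66×10⁻²⁶ kg

Combine |q|V = ½mv² and r = mv/(|q|B): eliminate v to get m = qB²r²/(2V).
m = (1.602×10⁻¹⁹)(0.689)²(0.0268)²/(2·746) ≈ 3.66×10⁻²⁶ kg.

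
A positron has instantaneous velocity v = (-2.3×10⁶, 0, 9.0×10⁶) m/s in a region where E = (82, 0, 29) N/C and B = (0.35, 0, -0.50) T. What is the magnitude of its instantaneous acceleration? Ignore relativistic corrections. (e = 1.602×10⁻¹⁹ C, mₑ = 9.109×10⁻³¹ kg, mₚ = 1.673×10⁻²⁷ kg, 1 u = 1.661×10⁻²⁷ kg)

|a| ≈ 3.52×10¹⁷ m/s²

v×B = (0, 2.00×10⁶, 0) N/C.
E + v×B = (82.0, 2.00×10⁶, 29.0) N/C.
F = q(E + v×B) = (1.602×10⁻¹⁹ C)·(82.0, 2.00×10⁶, 29.0) = (1.31×10⁻¹⁷, 3.20×10⁻¹³, 4.65×10⁻¹⁸) N.
|a| = |F|/m = 3.204×10⁻¹³/9.109×10⁻³¹ ≈ 3.52×10¹⁷ m/s².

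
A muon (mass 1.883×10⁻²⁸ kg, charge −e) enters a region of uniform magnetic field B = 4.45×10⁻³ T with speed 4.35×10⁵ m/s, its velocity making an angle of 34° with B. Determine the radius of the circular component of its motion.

r ≈ 0.0643 m

v⊥ = v sinθ = 4.35×10⁵·sin34° ≈ 2.432×10⁵ m/s.
r = m v⊥/(|q|B) = (1.883×10⁻²⁸)(2.432×10⁵)/((1.602×10⁻¹⁹)(4.45×10⁻³)) ≈ 0.0643 m.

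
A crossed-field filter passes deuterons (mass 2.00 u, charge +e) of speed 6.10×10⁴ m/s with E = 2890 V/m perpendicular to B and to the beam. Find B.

B = 0.0474 T

Balance of forces in the selector: qE = qvB ⇒ B = E/v.
B = 2890/6.10×10⁴ = 0.0474 T.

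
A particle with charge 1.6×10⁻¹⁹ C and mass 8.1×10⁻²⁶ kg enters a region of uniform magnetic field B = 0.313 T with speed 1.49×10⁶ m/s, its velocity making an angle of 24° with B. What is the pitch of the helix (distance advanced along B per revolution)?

p ≈ 13.8 m

v∥ = v cosθ = 1.49×10⁶·cos24° ≈ 1.361×10⁶ m/s.
T = 2πm/(|q|B) = 2π(8.1×10⁻²⁶)/((1.6×10⁻¹⁹)(0.313)) ≈ 1.016×10⁻⁵ s.
pitch = v∥ T = (1.361×10⁶)(1.016×10⁻⁵) ≈ 13.8 m.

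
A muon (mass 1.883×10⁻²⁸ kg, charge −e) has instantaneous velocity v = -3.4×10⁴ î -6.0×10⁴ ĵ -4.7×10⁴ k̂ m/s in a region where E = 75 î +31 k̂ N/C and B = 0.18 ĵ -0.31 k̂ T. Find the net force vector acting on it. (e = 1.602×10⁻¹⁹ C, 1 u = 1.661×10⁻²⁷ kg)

F ≈ (-4.35×10⁻¹⁵, 1.69×10⁻¹⁵, 9.75×10⁻¹⁶) N

v×B = (2.71×10⁴, -1.05×10⁴, -6120) N/C.
E + v×B = (2.71×10⁴, -1.05×10⁴, -6090) N/C.
F = q(E + v×B) = (−1.602×10⁻¹⁹ C)·(2.71×10⁴, -1.05×10⁴, -6090) = (-4.35×10⁻¹⁵, 1.69×10⁻¹⁵, 9.75×10⁻¹⁶) N.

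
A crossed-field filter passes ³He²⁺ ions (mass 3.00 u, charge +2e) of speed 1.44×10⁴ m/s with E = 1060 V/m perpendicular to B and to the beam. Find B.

B = 0.0736 T

Balance of forces in the selector: qE = qvB ⇒ B = E/v.
B = 1060/1.44×10⁴ = 0.0736 T.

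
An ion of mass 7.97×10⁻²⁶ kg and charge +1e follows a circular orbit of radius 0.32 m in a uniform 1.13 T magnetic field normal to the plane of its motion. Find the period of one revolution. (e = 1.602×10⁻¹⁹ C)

T ≈ 2.77×10⁻⁶ s

The cyclotron period depends only on m, q, B: T = 2πm/(|q|B).
T = 2π(7.97×10⁻²⁶)/((1.602×10⁻¹⁹)(1.13)) ≈ 2.77×10⁻⁶ s.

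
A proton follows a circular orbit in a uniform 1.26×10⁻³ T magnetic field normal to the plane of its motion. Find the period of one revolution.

T ≈ 5.21×10⁻⁵ s

The cyclotron period depends only on m, q, B: T = 2πm/(|q|B).
T = 2π(1.673×10⁻²⁷)/((1.602×10⁻¹⁹)(1.26×10⁻³)) ≈ 5.21×10⁻⁵ s.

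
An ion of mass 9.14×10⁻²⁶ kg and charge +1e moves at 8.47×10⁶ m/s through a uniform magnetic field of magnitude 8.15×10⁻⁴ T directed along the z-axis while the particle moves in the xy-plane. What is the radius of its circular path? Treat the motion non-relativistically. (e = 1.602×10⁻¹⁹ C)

r ≈ 5930 m

The magnetic force provides the centripetal force: |q|vB = mv²/r.
r = mv/(|q|B) = (9.14×10⁻²⁶)(8.47×10⁶)/((1.602×10⁻¹⁹)(8.15×10⁻⁴)) ≈ 5930 m.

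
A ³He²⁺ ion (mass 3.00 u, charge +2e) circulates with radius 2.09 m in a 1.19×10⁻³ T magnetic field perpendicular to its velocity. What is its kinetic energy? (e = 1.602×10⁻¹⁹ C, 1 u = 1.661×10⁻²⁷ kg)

v = |q|Br/m, then KE = ½mv² = (qBr)²/(2m).
v = (3.204×10⁻¹⁹)(1.19×10⁻³)(2.09)/4.983×10⁻²⁷ ≈ 1.599×10⁵ m/s.
KE = ½(4.983×10⁻²⁷)(1.599×10⁵)² ≈ 6.37×10⁻¹⁷ J.

KE ≈ 6.37×10⁻¹⁷ J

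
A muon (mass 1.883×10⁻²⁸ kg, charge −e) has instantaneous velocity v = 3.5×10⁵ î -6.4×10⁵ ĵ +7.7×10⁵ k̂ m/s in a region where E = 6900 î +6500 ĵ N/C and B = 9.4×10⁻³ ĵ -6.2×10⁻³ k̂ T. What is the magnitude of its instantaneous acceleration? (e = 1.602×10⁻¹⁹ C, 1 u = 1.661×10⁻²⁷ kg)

v×B = (-3270, 2170, 3290) N/C.
E + v×B = (3630, 8670, 3290) N/C.
F = q(E + v×B) = (−1.602×10⁻¹⁹ C)·(3630, 8670, 3290) = (-5.82×10⁻¹⁶, -1.39×10⁻¹⁵, -5.27×10⁻¹⁶) N.
|a| = |F|/m = 1.595×10⁻¹⁵/1.883×10⁻²⁸ ≈ 8.47×10¹² m/s².

|a| ≈ 8.47×10¹² m/s²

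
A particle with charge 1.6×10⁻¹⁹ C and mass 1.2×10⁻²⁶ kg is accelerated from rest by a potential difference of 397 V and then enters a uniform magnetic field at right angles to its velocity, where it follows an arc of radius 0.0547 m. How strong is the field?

v = √(2|q|V/m) = √(2·1.6×10⁻¹⁹·397/1.2×10⁻²⁶) ≈ 1.029×10⁵ m/s.
B = mv/(|q|r) = (1.2×10⁻²⁶)(1.029×10⁵)/((1.6×10⁻¹⁹)(0.0547)) ≈ 0.141 T.

B ≈ 0.141 T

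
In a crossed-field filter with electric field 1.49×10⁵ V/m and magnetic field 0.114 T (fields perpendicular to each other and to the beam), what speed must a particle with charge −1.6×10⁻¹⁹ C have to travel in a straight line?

For undeflected motion the electric and magnetic forces balance: qE = qvB.
v = E/B = 1.49×10⁵/0.114 = 1.31×10⁶ m/s.

v = 1.31×10⁶ m/s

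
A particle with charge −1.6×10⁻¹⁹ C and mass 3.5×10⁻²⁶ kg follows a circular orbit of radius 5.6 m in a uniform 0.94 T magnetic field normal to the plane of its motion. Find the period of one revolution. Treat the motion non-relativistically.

T ≈ 1.5×10⁻⁶ s

The cyclotron period depends only on m, q, B: T = 2πm/(|q|B).
T = 2π(3.5×10⁻²⁶)/((1.6×10⁻¹⁹)(0.94)) ≈ 1.5×10⁻⁶ s.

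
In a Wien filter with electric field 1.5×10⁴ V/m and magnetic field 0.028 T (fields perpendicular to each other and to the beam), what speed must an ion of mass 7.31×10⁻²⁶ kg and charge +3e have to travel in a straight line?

For undeflected motion the electric and magnetic forces balance: qE = qvB.
v = E/B = 1.5×10⁴/0.028 = 5.4×10⁵ m/s.
The result is independent of the particle's charge and mass.

v = 5.4×10⁵ m/s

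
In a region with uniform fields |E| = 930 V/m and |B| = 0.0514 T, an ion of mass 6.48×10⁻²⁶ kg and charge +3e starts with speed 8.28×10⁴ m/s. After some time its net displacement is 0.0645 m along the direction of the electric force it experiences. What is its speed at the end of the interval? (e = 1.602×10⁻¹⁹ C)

v_f ≈ 8.80×10⁴ m/s

B does no work; ΔKE = |q|E d.
½mv_f² = ½mv₀² + |q|Ed = ½(6.48×10⁻²⁶)(8.28×10⁴)² + (4.806×10⁻¹⁹)(930)(0.0645) ≈ 2.221×10⁻¹⁶ J + 2.883×10⁻¹⁷ J ≈ 2.510×10⁻¹⁶ J.
v_f = √(2·2.510×10⁻¹⁶/6.48×10⁻²⁶) ≈ 8.80×10⁴ m/s.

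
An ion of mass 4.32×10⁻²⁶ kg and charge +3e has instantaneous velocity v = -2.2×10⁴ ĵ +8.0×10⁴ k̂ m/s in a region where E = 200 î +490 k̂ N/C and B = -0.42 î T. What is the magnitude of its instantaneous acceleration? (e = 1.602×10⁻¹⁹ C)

v×B = (0, -3.36×10⁴, -9240) N/C.
E + v×B = (200, -3.36×10⁴, -8750) N/C.
F = q(E + v×B) = (4.806×10⁻¹⁹ C)·(200, -3.36×10⁴, -8750) = (9.61×10⁻¹⁷, -1.61×10⁻¹⁴, -4.21×10⁻¹⁵) N.
|a| = |F|/m = 1.669×10⁻¹⁴/4.32×10⁻²⁶ ≈ 3.86×10¹¹ m/s².

|a| ≈ 3.86×10¹¹ m/s²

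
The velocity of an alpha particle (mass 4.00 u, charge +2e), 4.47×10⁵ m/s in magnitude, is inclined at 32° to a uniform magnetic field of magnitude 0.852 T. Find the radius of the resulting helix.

v⊥ = v sinθ = 4.47×10⁵·sin32° ≈ 2.369×10⁵ m/s.
r = m v⊥/(|q|B) = (6.644×10⁻²⁷)(2.369×10⁵)/((3.204×10⁻¹⁹)(0.852)) ≈ 5.77×10⁻³ m.

r ≈ 5.77×10⁻³ m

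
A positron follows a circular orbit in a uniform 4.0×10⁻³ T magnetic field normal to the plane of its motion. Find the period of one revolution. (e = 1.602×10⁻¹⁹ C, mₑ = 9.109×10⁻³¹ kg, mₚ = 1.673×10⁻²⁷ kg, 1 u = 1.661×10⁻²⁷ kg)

The cyclotron period depends only on m, q, B: T = 2πm/(|q|B).
T = 2π(9.109×10⁻³¹)/((1.602×10⁻¹⁹)(4.0×10⁻³)) ≈ 8.9×10⁻⁹ s.

T ≈ 8.9×10⁻⁹ s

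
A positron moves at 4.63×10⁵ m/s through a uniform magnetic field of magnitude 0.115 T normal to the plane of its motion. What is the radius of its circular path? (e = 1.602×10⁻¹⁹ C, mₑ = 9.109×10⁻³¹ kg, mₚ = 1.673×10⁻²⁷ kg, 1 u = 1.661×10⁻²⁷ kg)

The magnetic force provides the centripetal force: |q|vB = mv²/r.
r = mv/(|q|B) = (9.109×10⁻³¹)(4.63×10⁵)/((1.602×10⁻¹⁹)(0.115)) ≈ 2.29×10⁻⁵ m.

r ≈ 2.29×10⁻⁵ m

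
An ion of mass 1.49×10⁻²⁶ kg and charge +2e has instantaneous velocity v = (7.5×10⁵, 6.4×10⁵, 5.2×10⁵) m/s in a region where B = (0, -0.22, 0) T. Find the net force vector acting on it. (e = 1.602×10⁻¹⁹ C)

v×B = (1.14×10⁵, 0, -1.65×10⁵) N/C.
F = q v×B = (3.204×10⁻¹⁹ C)·(1.14×10⁵, 0, -1.65×10⁵) = (3.67×10⁻¹⁴, 0, -5.29×10⁻¹⁴) N.

F ≈ (3.67×10⁻¹⁴, 0, -5.29×10⁻¹⁴) N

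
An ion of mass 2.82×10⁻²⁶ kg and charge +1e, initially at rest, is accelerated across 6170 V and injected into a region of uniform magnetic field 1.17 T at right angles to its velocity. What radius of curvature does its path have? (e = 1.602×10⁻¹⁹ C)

r ≈ 0.0398 m

Acceleration: |q|V = ½mv² ⇒ v = √(2|q|V/m) = √(2·1.602×10⁻¹⁹·6170/2.82×10⁻²⁶) ≈ 2.648×10⁵ m/s.
In the field: r = mv/(|q|B) = (2.82×10⁻²⁶)(2.648×10⁵)/((1.602×10⁻¹⁹)(1.17)) ≈ 0.0398 m.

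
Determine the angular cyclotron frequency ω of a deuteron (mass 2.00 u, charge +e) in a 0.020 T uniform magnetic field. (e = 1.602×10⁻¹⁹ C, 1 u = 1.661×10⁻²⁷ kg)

ω ≈ 9.6×10⁵ rad/s

ω = |q|B/m.
ω = (1.602×10⁻¹⁹)(0.020)/3.322×10⁻²⁷ ≈ 9.6×10⁵ rad/s.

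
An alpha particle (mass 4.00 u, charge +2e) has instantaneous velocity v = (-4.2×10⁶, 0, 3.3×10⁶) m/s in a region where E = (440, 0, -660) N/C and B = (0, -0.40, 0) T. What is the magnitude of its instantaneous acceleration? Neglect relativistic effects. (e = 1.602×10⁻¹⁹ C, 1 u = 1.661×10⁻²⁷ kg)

|a| ≈ 1.03×10¹⁴ m/s²

v×B = (1.32×10⁶, 0, 1.68×10⁶) N/C.
E + v×B = (1.32×10⁶, 0, 1.68×10⁶) N/C.
F = q(E + v×B) = (3.204×10⁻¹⁹ C)·(1.32×10⁶, 0, 1.68×10⁶) = (4.23×10⁻¹³, 0, 5.38×10⁻¹³) N.
|a| = |F|/m = 6.845×10⁻¹³/6.644×10⁻²⁷ ≈ 1.03×10¹⁴ m/s².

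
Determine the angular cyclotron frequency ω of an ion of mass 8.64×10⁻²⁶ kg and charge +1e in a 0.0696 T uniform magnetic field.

ω = |q|B/m.
ω = (1.602×10⁻¹⁹)(0.0696)/8.64×10⁻²⁶ ≈ 1.29×10⁵ rad/s.

ω ≈ 1.29×10⁵ rad/s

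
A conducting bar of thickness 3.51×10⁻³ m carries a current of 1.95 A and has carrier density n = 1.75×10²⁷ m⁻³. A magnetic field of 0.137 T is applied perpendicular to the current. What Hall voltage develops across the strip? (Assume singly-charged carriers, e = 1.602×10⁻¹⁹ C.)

V_H = IB/(n e t).
V_H = (1.95)(0.137)/((1.75×10²⁷)(1.602×10⁻¹⁹)(3.51×10⁻³)) ≈ 2.71×10⁻⁷ V.

V_H ≈ 2.71×10⁻⁷ V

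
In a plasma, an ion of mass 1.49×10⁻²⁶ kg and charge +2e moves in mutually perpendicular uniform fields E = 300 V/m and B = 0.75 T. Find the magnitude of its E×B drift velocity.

The E×B drift speed is v_d = E/B.
v_d = 300/0.75 = 400 m/s.

v_d ≈ 400 m/s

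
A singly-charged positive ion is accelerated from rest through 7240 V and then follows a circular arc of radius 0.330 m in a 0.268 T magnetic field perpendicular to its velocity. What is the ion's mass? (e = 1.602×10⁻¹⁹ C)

Combine |q|V = ½mv² and r = mv/(|q|B): eliminate v to get m = qB²r²/(2V).
m = (1.602×10⁻¹⁹)(0.268)²(0.330)²/(2·7240) ≈ 8.65×10⁻²⁶ kg.

m ≈ 8.65×10⁻²⁶ kg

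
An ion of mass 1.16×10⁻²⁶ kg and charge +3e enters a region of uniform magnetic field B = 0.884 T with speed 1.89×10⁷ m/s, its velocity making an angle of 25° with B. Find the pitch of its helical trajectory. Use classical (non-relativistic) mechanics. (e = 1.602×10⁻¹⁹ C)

p ≈ 2.94 m

v∥ = v cosθ = 1.89×10⁷·cos25° ≈ 1.713×10⁷ m/s.
T = 2πm/(|q|B) = 2π(1.16×10⁻²⁶)/((4.806×10⁻¹⁹)(0.884)) ≈ 1.716×10⁻⁷ s.
pitch = v∥ T = (1.713×10⁷)(1.716×10⁻⁷) ≈ 2.94 m.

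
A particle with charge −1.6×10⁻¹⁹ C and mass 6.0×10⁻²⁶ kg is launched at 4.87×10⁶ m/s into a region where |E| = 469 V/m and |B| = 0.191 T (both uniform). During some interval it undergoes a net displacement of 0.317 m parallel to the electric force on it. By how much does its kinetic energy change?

ΔKE ≈ 2.38×10⁻¹⁷ J

The magnetic force is always ⟂ v and does no work; only the electric force changes KE.
ΔKE = F_E · d = |q|E d = (1.6×10⁻¹⁹)(469)(0.317) ≈ 2.38×10⁻¹⁷ J.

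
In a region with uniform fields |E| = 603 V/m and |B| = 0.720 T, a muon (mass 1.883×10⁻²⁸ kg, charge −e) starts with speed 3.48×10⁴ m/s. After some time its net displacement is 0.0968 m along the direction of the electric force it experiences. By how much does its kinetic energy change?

ΔKE ≈ 9.35×10⁻¹⁸ J

The magnetic force is always ⟂ v and does no work; only the electric force changes KE.
ΔKE = F_E · d = |q|E d = (1.602×10⁻¹⁹)(603)(0.0968) ≈ 9.35×10⁻¹⁸ J.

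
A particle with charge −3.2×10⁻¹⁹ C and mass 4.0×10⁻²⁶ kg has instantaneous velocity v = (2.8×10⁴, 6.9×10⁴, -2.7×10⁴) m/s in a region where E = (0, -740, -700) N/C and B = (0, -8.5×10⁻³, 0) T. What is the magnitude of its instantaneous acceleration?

|a| ≈ 9.73×10⁹ m/s²

v×B = (-230, 0, -238) N/C.
E + v×B = (-230, -740, -938) N/C.
F = q(E + v×B) = (−3.2×10⁻¹⁹ C)·(-230, -740, -938) = (7.34×10⁻¹⁷, 2.37×10⁻¹⁶, 3.00×10⁻¹⁶) N.
|a| = |F|/m = 3.893×10⁻¹⁶/4.0×10⁻²⁶ ≈ 9.73×10⁹ m/s².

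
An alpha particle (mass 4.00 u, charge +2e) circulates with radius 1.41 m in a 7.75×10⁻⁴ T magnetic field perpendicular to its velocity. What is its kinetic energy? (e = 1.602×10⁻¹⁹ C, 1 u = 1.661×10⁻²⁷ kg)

v = |q|Br/m, then KE = ½mv² = (qBr)²/(2m).
v = (3.204×10⁻¹⁹)(7.75×10⁻⁴)(1.41)/6.644×10⁻²⁷ ≈ 5.270×10⁴ m/s.
KE = ½(6.644×10⁻²⁷)(5.270×10⁴)² ≈ 9.23×10⁻¹⁸ J = 57.6 eV.

KE ≈ 57.6 eV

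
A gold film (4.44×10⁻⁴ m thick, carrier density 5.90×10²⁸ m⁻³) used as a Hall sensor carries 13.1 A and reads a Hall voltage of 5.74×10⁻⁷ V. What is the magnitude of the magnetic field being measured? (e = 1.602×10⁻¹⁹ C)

From V_H = IB/(n e t), B = V_H n e t / I.
B = (5.74×10⁻⁷)(5.90×10²⁸)(1.602×10⁻¹⁹)(4.44×10⁻⁴)/13.1 ≈ 0.184 T.

B ≈ 0.184 T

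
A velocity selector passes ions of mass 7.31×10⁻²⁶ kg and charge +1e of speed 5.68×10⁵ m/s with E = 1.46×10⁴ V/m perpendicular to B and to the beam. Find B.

B = 0.0257 T

Balance of forces in the selector: qE = qvB ⇒ B = E/v.
B = 1.46×10⁴/5.68×10⁵ = 0.0257 T.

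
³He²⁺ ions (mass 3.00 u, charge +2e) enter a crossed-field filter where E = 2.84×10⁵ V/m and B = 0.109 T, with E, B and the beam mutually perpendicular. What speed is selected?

For undeflected motion the electric and magnetic forces balance: qE = qvB.
v = E/B = 2.84×10⁵/0.109 = 2.61×10⁶ m/s.

v = 2.61×10⁶ m/s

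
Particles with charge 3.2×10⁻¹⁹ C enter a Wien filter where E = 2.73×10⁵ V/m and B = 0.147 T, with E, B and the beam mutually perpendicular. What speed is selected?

For undeflected motion the electric and magnetic forces balance: qE = qvB.
v = E/B = 2.73×10⁵/0.147 = 1.86×10⁶ m/s.
The result is independent of the particle's charge and mass.

v = 1.86×10⁶ m/s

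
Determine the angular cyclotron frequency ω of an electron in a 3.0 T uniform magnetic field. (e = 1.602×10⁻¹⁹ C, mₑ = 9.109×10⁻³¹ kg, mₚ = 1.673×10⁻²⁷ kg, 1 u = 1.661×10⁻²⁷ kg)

ω ≈ 5.3×10¹¹ rad/s

ω = |q|B/m.
ω = (1.602×10⁻¹⁹)(3.0)/9.109×10⁻³¹ ≈ 5.3×10¹¹ rad/s.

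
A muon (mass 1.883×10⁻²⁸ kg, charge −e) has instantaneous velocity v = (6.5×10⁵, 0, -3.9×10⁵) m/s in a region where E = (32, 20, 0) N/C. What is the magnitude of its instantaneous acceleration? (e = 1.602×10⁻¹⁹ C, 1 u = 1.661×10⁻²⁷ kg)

|a| ≈ 3.21×10¹⁰ m/s²

Only an electric field acts, so F = qE = (−1.602×10⁻¹⁹ C)·(32.0, 20.0, 0) = (-5.13×10⁻¹⁸, -3.20×10⁻¹⁸, 0) N.
|a| = |F|/m = 6.045×10⁻¹⁸/1.883×10⁻²⁸ ≈ 3.21×10¹⁰ m/s².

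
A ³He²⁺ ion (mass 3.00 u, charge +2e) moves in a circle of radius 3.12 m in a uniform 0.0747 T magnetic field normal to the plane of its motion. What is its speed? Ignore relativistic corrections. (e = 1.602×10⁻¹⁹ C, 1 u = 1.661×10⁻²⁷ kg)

From |q|vB = mv²/r, v = |q|Br/m.
v = (3.204×10⁻¹⁹)(0.0747)(3.12)/4.983×10⁻²⁷ ≈ 1.50×10⁷ m/s.

v ≈ 1.50×10⁷ m/s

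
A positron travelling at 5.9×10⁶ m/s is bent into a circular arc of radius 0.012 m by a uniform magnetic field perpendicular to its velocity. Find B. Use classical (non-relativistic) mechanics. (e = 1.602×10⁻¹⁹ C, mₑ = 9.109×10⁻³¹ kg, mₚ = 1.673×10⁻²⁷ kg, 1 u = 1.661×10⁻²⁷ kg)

B ≈ 2.8×10⁻³ T

From |q|vB = mv²/r, B = mv/(|q|r).
B = (9.109×10⁻³¹)(5.9×10⁶)/((1.602×10⁻¹⁹)(0.012)) ≈ 2.8×10⁻³ T.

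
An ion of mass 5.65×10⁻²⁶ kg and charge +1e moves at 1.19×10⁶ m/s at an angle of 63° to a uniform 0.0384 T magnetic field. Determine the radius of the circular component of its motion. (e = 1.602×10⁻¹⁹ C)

r ≈ 9.74 m

v⊥ = v sinθ = 1.19×10⁶·sin63° ≈ 1.060×10⁶ m/s.
r = m v⊥/(|q|B) = (5.65×10⁻²⁶)(1.060×10⁶)/((1.602×10⁻¹⁹)(0.0384)) ≈ 9.74 m.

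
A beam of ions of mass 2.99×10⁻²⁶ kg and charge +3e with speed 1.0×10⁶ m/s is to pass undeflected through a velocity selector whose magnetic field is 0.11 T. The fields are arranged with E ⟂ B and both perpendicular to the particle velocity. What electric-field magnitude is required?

For straight-line motion qE = qvB, so E = vB.
E = 1.0×10⁶ × 0.11 = 1.1×10⁵ V/m.

E = 1.1×10⁵ V/m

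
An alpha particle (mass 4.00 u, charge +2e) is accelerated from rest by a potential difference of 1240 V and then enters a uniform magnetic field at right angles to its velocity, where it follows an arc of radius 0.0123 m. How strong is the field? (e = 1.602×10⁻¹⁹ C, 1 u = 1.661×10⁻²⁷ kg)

B ≈ 0.583 T

v = √(2|q|V/m) = √(2·3.204×10⁻¹⁹·1240/6.644×10⁻²⁷) ≈ 3.458×10⁵ m/s.
B = mv/(|q|r) = (6.644×10⁻²⁷)(3.458×10⁵)/((3.204×10⁻¹⁹)(0.0123)) ≈ 0.583 T.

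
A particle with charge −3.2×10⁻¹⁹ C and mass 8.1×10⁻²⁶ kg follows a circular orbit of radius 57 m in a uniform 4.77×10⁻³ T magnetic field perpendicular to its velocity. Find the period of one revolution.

The cyclotron period depends only on m, q, B: T = 2πm/(|q|B).
T = 2π(8.1×10⁻²⁶)/((3.2×10⁻¹⁹)(4.77×10⁻³)) ≈ 3.33×10⁻⁴ s.

T ≈ 3.33×10⁻⁴ s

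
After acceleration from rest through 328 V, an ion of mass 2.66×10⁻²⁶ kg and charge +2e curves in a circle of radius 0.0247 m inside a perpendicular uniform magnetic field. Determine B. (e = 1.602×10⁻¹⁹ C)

v = √(2|q|V/m) = √(2·3.204×10⁻¹⁹·328/2.66×10⁻²⁶) ≈ 8.889×10⁴ m/s.
B = mv/(|q|r) = (2.66×10⁻²⁶)(8.889×10⁴)/((3.204×10⁻¹⁹)(0.0247)) ≈ 0.299 T.

B ≈ 0.299 T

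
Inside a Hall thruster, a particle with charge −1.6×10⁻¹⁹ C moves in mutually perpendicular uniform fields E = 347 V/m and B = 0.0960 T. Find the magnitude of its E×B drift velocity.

v_d ≈ 3610 m/s

The E×B drift speed is v_d = E/B.
v_d = 347/0.0960 = 3610 m/s.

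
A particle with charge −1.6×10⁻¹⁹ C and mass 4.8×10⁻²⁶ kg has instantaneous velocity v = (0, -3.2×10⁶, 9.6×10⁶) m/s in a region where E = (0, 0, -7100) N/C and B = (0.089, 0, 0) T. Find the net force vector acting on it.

F ≈ (0, -1.37×10⁻¹³, -4.44×10⁻¹⁴) N

v×B = (0, 8.54×10⁵, 2.85×10⁵) N/C.
E + v×B = (0, 8.54×10⁵, 2.78×10⁵) N/C.
F = q(E + v×B) = (−1.6×10⁻¹⁹ C)·(0, 8.54×10⁵, 2.78×10⁵) = (0, -1.37×10⁻¹³, -4.44×10⁻¹⁴) N.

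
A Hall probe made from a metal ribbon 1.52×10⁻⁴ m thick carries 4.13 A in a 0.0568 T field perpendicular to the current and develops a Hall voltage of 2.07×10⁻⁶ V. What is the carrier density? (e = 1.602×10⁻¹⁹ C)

From V_H = IB/(n e t), n = IB/(V_H e t).
n = (4.13)(0.0568)/((2.07×10⁻⁶)(1.602×10⁻¹⁹)(1.52×10⁻⁴)) ≈ 4.65×10²⁷ m⁻³.

n ≈ 4.65×10²⁷ m⁻³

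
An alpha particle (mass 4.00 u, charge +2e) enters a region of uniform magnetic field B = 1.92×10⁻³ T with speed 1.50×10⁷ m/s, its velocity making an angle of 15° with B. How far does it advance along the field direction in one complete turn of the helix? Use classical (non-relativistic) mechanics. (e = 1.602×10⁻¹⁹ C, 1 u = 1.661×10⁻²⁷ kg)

p ≈ 983 m

v∥ = v cosθ = 1.50×10⁷·cos15° ≈ 1.449×10⁷ m/s.
T = 2πm/(|q|B) = 2π(6.644×10⁻²⁷)/((3.204×10⁻¹⁹)(1.92×10⁻³)) ≈ 6.786×10⁻⁵ s.
pitch = v∥ T = (1.449×10⁷)(6.786×10⁻⁵) ≈ 983 m.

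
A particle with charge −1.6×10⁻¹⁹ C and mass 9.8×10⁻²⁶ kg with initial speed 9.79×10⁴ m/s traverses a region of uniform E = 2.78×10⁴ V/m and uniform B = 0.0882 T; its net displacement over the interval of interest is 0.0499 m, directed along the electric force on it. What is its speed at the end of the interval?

B does no work; ΔKE = |q|E d.
½mv_f² = ½mv₀² + |q|Ed = ½(9.8×10⁻²⁶)(9.79×10⁴)² + (1.6×10⁻¹⁹)(2.78×10⁴)(0.0499) ≈ 4.696×10⁻¹⁶ J + 2.220×10⁻¹⁶ J ≈ 6.916×10⁻¹⁶ J.
v_f = √(2·6.916×10⁻¹⁶/9.8×10⁻²⁶) ≈ 1.19×10⁵ m/s.

v_f ≈ 1.19×10⁵ m/s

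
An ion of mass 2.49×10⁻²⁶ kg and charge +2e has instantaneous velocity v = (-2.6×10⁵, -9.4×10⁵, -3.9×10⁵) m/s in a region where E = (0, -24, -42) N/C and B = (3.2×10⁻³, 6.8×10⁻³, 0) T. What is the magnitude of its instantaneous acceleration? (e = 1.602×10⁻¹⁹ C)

v×B = (2650, -1250, 1240) N/C.
E + v×B = (2650, -1270, 1200) N/C.
F = q(E + v×B) = (3.204×10⁻¹⁹ C)·(2650, -1270, 1200) = (8.50×10⁻¹⁶, -4.08×10⁻¹⁶, 3.84×10⁻¹⁶) N.
|a| = |F|/m = 1.018×10⁻¹⁵/2.49×10⁻²⁶ ≈ 4.09×10¹⁰ m/s².

|a| ≈ 4.09×10¹⁰ m/s²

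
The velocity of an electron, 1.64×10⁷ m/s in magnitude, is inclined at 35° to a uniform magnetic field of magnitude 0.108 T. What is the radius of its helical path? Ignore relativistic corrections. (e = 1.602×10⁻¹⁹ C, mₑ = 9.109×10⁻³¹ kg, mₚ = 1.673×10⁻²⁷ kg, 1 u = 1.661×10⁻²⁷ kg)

r ≈ 4.95×10⁻⁴ m

v⊥ = v sinθ = 1.64×10⁷·sin35° ≈ 9.407×10⁶ m/s.
r = m v⊥/(|q|B) = (9.109×10⁻³¹)(9.407×10⁶)/((1.602×10⁻¹⁹)(0.108)) ≈ 4.95×10⁻⁴ m.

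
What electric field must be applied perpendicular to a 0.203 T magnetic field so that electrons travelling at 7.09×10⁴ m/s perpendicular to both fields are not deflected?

For straight-line motion qE = qvB, so E = vB.
E = 7.09×10⁴ × 0.203 = 1.44×10⁴ V/m.

E = 1.44×10⁴ V/m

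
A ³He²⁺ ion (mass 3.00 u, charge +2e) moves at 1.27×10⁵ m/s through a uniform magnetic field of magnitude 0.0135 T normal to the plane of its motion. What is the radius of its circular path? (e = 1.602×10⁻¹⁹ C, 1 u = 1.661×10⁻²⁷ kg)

r ≈ 0.146 m

The magnetic force provides the centripetal force: |q|vB = mv²/r.
r = mv/(|q|B) = (4.983×10⁻²⁷)(1.27×10⁵)/((3.204×10⁻¹⁹)(0.0135)) ≈ 0.146 m.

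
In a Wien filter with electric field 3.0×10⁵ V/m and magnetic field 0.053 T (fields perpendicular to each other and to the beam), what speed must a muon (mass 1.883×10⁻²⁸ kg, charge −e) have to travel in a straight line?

Zero net Lorentz force requires |qE| = |q v×B|, i.e. E = vB.
v = E/B = 3.0×10⁵/0.053 = 5.7×10⁶ m/s.

v = 5.7×10⁶ m/s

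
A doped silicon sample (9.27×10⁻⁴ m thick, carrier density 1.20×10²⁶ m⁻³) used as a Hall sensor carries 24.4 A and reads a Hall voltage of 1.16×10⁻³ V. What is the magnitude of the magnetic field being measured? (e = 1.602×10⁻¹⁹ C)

From V_H = IB/(n e t), B = V_H n e t / I.
B = (1.16×10⁻³)(1.20×10²⁶)(1.602×10⁻¹⁹)(9.27×10⁻⁴)/24.4 ≈ 0.847 T.

B ≈ 0.847 T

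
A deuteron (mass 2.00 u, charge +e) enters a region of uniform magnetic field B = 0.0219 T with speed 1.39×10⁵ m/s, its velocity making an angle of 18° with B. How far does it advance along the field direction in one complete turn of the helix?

p ≈ 0.786 m

v∥ = v cosθ = 1.39×10⁵·cos18° ≈ 1.322×10⁵ m/s.
T = 2πm/(|q|B) = 2π(3.322×10⁻²⁷)/((1.602×10⁻¹⁹)(0.0219)) ≈ 5.949×10⁻⁶ s.
pitch = v∥ T = (1.322×10⁵)(5.949×10⁻⁶) ≈ 0.786 m.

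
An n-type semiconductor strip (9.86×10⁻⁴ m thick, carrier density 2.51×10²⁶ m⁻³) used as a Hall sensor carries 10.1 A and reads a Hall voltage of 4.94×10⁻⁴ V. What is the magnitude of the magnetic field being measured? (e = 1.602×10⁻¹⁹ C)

From V_H = IB/(n e t), B = V_H n e t / I.
B = (4.94×10⁻⁴)(2.51×10²⁶)(1.602×10⁻¹⁹)(9.86×10⁻⁴)/10.1 ≈ 1.94 T.

B ≈ 1.94 T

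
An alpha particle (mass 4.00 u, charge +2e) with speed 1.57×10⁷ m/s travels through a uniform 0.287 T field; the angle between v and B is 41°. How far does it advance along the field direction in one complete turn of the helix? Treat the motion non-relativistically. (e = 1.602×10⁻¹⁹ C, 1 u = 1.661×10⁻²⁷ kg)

p ≈ 5.38 m

v∥ = v cosθ = 1.57×10⁷·cos41° ≈ 1.185×10⁷ m/s.
T = 2πm/(|q|B) = 2π(6.644×10⁻²⁷)/((3.204×10⁻¹⁹)(0.287)) ≈ 4.540×10⁻⁷ s.
pitch = v∥ T = (1.185×10⁷)(4.540×10⁻⁷) ≈ 5.38 m.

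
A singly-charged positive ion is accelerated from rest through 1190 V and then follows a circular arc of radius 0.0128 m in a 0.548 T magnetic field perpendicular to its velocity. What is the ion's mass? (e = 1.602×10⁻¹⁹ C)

m ≈ 3.31×10⁻²⁷ kg

Combine |q|V = ½mv² and r = mv/(|q|B): eliminate v to get m = qB²r²/(2V).
m = (1.602×10⁻¹⁹)(0.548)²(0.0128)²/(2·1190) ≈ 3.31×10⁻²⁷ kg.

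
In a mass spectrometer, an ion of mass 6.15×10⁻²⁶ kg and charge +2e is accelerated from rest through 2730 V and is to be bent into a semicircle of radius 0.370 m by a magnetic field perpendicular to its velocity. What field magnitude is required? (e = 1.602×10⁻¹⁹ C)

B ≈ 0.0875 T

v = √(2|q|V/m) = √(2·3.204×10⁻¹⁹·2730/6.15×10⁻²⁶) ≈ 1.687×10⁵ m/s.
B = mv/(|q|r) = (6.15×10⁻²⁶)(1.687×10⁵)/((3.204×10⁻¹⁹)(0.370)) ≈ 0.0875 T.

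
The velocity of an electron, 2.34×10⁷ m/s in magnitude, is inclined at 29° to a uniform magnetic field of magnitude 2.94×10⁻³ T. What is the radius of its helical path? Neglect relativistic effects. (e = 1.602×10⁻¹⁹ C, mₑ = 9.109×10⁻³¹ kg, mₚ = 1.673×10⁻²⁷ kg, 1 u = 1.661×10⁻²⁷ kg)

v⊥ = v sinθ = 2.34×10⁷·sin29° ≈ 1.134×10⁷ m/s.
r = m v⊥/(|q|B) = (9.109×10⁻³¹)(1.134×10⁷)/((1.602×10⁻¹⁹)(2.94×10⁻³)) ≈ 0.0219 m.

r ≈ 0.0219 m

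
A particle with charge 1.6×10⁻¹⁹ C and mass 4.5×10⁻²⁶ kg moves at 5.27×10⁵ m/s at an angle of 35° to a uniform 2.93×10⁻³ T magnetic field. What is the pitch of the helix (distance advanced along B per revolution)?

v∥ = v cosθ = 5.27×10⁵·cos35° ≈ 4.317×10⁵ m/s.
T = 2πm/(|q|B) = 2π(4.5×10⁻²⁶)/((1.6×10⁻¹⁹)(2.93×10⁻³)) ≈ 6.031×10⁻⁴ s.
pitch = v∥ T = (4.317×10⁵)(6.031×10⁻⁴) ≈ 260 m.

p ≈ 260 m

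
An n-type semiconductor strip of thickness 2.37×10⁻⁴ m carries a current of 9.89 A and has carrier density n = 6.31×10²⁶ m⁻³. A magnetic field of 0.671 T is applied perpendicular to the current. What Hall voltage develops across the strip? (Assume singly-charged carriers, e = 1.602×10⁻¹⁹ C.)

V_H ≈ 2.77×10⁻⁴ V

V_H = IB/(n e t).
V_H = (9.89)(0.671)/((6.31×10²⁶)(1.602×10⁻¹⁹)(2.37×10⁻⁴)) ≈ 2.77×10⁻⁴ V.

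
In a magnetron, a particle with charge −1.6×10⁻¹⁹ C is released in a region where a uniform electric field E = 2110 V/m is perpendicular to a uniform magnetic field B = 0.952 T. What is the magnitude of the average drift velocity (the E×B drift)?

v_d ≈ 2220 m/s

The E×B drift speed is v_d = E/B.
v_d = 2110/0.952 = 2220 m/s.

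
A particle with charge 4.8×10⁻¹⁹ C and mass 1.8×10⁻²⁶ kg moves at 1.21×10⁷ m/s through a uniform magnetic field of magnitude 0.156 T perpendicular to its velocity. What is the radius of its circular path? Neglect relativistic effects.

The magnetic force provides the centripetal force: |q|vB = mv²/r.
r = mv/(|q|B) = (1.8×10⁻²⁶)(1.21×10⁷)/((4.8×10⁻¹⁹)(0.156)) ≈ 2.91 m.

r ≈ 2.91 m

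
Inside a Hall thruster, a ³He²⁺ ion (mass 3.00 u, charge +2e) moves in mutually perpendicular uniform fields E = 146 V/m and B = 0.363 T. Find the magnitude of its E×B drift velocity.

v_d ≈ 402 m/s

In crossed fields the guiding centre drifts at v_d = |E×B|/B² = E/B, independent of charge and mass.
v_d = 146/0.363 = 402 m/s.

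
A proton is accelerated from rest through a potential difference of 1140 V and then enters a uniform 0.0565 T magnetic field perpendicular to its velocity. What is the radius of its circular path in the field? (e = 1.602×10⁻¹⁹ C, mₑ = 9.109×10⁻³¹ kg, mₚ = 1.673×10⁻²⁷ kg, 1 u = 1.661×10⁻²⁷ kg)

r ≈ 0.0864 m

Acceleration: |q|V = ½mv² ⇒ v = √(2|q|V/m) = √(2·1.602×10⁻¹⁹·1140/1.673×10⁻²⁷) ≈ 4.673×10⁵ m/s.
In the field: r = mv/(|q|B) = (1.673×10⁻²⁷)(4.673×10⁵)/((1.602×10⁻¹⁹)(0.0565)) ≈ 0.0864 m.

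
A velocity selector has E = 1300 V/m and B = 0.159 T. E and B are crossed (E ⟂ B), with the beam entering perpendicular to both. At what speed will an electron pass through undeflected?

Straight-line motion ⇒ electric and magnetic forces cancel, so E = vB.
v = E/B = 1300/0.159 = 8180 m/s.

v = 8180 m/s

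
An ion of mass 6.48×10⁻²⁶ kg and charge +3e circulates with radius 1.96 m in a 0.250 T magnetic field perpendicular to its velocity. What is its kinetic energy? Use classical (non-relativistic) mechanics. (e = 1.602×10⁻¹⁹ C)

v = |q|Br/m, then KE = ½mv² = (qBr)²/(2m).
v = (4.806×10⁻¹⁹)(0.250)(1.96)/6.48×10⁻²⁶ ≈ 3.634×10⁶ m/s.
KE = ½(6.48×10⁻²⁶)(3.634×10⁶)² ≈ 4.28×10⁻¹³ J = 2.67×10⁶ eV.

KE ≈ 2.67×10⁶ eV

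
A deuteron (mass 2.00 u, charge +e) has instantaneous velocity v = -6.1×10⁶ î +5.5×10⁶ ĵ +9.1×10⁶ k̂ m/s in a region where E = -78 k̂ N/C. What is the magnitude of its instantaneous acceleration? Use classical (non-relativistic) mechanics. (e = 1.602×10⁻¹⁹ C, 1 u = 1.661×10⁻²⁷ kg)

|a| ≈ 3.76×10⁹ m/s²

Only an electric field acts, so F = qE = (1.602×10⁻¹⁹ C)·(0, 0, -78.0) = (0, 0, -1.25×10⁻¹⁷) N.
|a| = |F|/m = 1.250×10⁻¹⁷/3.322×10⁻²⁷ ≈ 3.76×10⁹ m/s².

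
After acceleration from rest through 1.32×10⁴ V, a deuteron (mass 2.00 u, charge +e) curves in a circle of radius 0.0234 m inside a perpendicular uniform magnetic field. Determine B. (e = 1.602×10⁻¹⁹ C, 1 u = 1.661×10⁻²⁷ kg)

v = √(2|q|V/m) = √(2·1.602×10⁻¹⁹·1.32×10⁴/3.322×10⁻²⁷) ≈ 1.128×10⁶ m/s.
B = mv/(|q|r) = (3.322×10⁻²⁷)(1.128×10⁶)/((1.602×10⁻¹⁹)(0.0234)) ≈ 1.00 T.

B ≈ 1.00 T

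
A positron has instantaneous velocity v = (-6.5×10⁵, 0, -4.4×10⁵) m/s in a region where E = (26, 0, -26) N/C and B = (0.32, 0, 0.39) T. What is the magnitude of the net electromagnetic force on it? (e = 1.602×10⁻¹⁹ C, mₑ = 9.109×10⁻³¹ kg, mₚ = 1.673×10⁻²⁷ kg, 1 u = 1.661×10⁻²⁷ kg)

v×B = (0, 1.13×10⁵, 0) N/C.
E + v×B = (26.0, 1.13×10⁵, -26.0) N/C.
F = q(E + v×B) = (1.602×10⁻¹⁹ C)·(26.0, 1.13×10⁵, -26.0) = (4.17×10⁻¹⁸, 1.81×10⁻¹⁴, -4.17×10⁻¹⁸) N.
|F| = 1.81×10⁻¹⁴ N.

|F| ≈ 1.81×10⁻¹⁴ N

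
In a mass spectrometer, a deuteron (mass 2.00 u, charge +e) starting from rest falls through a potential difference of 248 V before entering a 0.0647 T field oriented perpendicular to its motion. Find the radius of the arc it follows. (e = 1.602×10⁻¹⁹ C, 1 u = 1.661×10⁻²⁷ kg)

r ≈ 0.0496 m

Acceleration: |q|V = ½mv² ⇒ v = √(2|q|V/m) = √(2·1.602×10⁻¹⁹·248/3.322×10⁻²⁷) ≈ 1.547×10⁵ m/s.
In the field: r = mv/(|q|B) = (3.322×10⁻²⁷)(1.547×10⁵)/((1.602×10⁻¹⁹)(0.0647)) ≈ 0.0496 m.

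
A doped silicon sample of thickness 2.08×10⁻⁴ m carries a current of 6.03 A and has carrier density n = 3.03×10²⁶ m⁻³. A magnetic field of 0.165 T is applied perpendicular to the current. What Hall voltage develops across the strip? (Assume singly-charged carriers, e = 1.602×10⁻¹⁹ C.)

V_H = IB/(n e t).
V_H = (6.03)(0.165)/((3.03×10²⁶)(1.602×10⁻¹⁹)(2.08×10⁻⁴)) ≈ 9.85×10⁻⁵ V.

V_H ≈ 9.85×10⁻⁵ V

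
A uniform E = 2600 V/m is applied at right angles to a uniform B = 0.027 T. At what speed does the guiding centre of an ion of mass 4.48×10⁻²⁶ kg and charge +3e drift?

The E×B drift speed is v_d = E/B.
v_d = 2600/0.027 = 9.6×10⁴ m/s.

v_d ≈ 9.6×10⁴ m/s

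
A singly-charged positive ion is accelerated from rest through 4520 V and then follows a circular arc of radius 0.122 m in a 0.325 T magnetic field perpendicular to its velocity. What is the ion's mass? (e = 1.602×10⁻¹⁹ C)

m ≈ 2.79×10⁻²⁶ kg

Combine |q|V = ½mv² and r = mv/(|q|B): eliminate v to get m = qB²r²/(2V).
m = (1.602×10⁻¹⁹)(0.325)²(0.122)²/(2·4520) ≈ 2.79×10⁻²⁶ kg.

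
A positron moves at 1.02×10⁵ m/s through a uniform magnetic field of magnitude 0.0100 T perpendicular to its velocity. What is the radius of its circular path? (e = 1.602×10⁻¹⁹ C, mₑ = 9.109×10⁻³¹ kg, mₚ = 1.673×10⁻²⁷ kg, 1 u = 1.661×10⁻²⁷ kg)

r ≈ 5.80×10⁻⁵ m

The magnetic force provides the centripetal force: |q|vB = mv²/r.
r = mv/(|q|B) = (9.109×10⁻³¹)(1.02×10⁵)/((1.602×10⁻¹⁹)(0.0100)) ≈ 5.80×10⁻⁵ m.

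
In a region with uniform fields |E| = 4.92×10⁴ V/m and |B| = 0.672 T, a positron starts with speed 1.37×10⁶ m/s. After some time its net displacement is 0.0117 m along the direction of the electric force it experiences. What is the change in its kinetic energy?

The magnetic force is always ⟂ v and does no work; only the electric force changes KE.
ΔKE = F_E · d = |q|E d = (1.602×10⁻¹⁹)(4.92×10⁴)(0.0117) ≈ 9.22×10⁻¹⁷ J.

ΔKE ≈ 9.22×10⁻¹⁷ J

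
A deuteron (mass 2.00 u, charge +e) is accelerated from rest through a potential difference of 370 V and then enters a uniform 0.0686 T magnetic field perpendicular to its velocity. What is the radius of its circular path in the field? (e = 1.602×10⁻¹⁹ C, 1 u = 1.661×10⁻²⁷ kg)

r ≈ 0.0571 m

Acceleration: |q|V = ½mv² ⇒ v = √(2|q|V/m) = √(2·1.602×10⁻¹⁹·370/3.322×10⁻²⁷) ≈ 1.889×10⁵ m/s.
In the field: r = mv/(|q|B) = (3.322×10⁻²⁷)(1.889×10⁵)/((1.602×10⁻¹⁹)(0.0686)) ≈ 0.0571 m.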